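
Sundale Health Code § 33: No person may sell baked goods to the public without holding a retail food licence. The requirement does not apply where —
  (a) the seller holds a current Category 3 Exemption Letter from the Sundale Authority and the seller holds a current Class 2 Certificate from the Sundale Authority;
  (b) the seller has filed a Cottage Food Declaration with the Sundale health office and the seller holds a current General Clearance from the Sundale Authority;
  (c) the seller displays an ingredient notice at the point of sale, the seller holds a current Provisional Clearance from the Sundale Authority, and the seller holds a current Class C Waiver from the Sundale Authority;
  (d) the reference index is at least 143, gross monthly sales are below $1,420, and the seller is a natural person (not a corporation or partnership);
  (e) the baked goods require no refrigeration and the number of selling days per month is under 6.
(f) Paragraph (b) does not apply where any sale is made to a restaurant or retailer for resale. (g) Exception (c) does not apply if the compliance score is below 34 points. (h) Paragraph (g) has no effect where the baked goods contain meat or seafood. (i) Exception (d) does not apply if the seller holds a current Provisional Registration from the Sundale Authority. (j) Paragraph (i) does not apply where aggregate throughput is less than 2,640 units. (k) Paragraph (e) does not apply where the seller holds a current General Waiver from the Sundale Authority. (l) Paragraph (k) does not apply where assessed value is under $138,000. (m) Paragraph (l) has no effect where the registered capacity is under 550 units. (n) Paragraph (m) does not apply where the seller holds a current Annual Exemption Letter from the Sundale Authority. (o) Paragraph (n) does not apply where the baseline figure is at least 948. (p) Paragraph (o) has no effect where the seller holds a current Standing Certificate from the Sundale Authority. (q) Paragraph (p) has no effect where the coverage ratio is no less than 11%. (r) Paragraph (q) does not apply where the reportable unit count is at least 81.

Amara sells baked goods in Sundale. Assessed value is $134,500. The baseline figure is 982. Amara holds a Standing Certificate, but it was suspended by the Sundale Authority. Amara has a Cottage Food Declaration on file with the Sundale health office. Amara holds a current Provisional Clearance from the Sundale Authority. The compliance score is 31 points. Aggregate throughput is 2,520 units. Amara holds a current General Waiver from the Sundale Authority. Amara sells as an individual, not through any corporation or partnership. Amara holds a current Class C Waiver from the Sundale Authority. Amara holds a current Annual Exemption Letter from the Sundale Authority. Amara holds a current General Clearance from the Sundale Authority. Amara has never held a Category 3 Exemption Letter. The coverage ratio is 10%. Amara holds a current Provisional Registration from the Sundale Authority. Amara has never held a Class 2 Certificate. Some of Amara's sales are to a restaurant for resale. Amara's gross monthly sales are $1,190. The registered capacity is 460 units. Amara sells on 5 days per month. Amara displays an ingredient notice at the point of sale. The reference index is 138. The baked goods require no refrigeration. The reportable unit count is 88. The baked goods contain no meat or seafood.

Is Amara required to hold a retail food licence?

Exception (a) does not apply: the Category 3 Exemption Letter is not current.
Exception (b): a Cottage Food Declaration is on file; a current General Clearance is held — every condition holds. Turning to paragraph (f): (f) operates against (b): some sales are to a restaurant for resale. So (b) is unavailable.
Exception (c)'s conditions are all satisfied: an ingredient notice is displayed; a current Provisional Clearance is held; a current Class C Waiver is held. But applying paragraphs (g)–(h): (g) is triggered — the compliance score is 31 points, below the 34 points limit. (h), which would lift (g), does not operate here — the baked goods contain no meat or seafood. (c) is therefore removed.
Exception (d) does not apply: the reference index is 138, short of 143.
Exception (e): the baked goods are shelf-stable; the number of selling days per month is 5, under the 6 limit — every condition holds. But: (k) is triggered — a current General Waiver is held. (l) would limit (k) — assessed value is $134,500, under the $138,000 limit — but (m) sets (l) aside: (m) operates against (l): the registered capacity is 460 units, under the 550 units limit. (n) would limit (m) — a current Annual Exemption Letter is held — but (o) sets (n) aside: (o) operates — the baseline figure is 982, meeting the 948 threshold. (p) is not engaged (the Standing Certificate is not current), so (o) stands. Exception (e) does not apply.
Every exception is unavailable, so the rule governs.

Yes — Amara must hold a retail food licence.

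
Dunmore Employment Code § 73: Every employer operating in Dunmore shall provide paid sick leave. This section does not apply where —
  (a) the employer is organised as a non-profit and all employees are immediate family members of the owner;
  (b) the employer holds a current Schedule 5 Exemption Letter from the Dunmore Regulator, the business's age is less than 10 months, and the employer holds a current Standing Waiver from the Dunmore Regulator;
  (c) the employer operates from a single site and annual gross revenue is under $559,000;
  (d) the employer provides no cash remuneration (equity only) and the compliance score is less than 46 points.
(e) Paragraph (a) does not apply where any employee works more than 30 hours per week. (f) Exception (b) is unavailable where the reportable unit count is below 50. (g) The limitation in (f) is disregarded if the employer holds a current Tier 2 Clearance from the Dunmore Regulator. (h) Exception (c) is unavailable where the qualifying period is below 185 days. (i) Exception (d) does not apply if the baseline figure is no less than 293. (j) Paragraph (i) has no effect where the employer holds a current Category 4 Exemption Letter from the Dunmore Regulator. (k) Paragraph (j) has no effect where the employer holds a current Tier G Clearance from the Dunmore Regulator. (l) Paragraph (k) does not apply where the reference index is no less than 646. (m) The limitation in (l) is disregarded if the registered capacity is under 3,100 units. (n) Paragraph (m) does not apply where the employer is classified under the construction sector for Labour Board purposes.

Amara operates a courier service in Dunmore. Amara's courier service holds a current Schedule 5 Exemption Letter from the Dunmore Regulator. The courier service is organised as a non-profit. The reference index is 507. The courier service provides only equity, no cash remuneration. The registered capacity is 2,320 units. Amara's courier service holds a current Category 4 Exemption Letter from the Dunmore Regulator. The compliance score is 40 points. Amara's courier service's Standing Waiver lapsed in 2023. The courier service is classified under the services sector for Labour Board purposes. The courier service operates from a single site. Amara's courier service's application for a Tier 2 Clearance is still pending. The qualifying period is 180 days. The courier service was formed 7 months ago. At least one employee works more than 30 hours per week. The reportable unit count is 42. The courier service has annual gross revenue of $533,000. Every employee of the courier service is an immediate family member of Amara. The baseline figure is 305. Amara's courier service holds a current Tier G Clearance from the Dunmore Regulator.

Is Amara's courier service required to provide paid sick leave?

Yes — Amara's courier service must provide paid sick leave.

Exception (a) is satisfied on its face — the employer is a non-profit; every employee is an immediate family member. But: (e) operates against (a): at least one employee exceeds 30 hours/week. So (a) is unavailable.
Exception (b) requires that the employer holds a current Standing Waiver from the Dunmore Regulator; but no current Standing Waiver is held, so (b) is unavailable.
Exception (c) is satisfied on its face — the employer operates from a single site; annual gross revenue is $533,000, under the $559,000 limit. But: (h) operates against (c): the qualifying period is 180 days, below the 185 days limit. So (c) is unavailable.
Exception (d)'s conditions are all satisfied: remuneration is equity-only; the compliance score is 40 points, less than the 46 points limit. But applying paragraphs (i)–(n): (i) is triggered — the baseline figure is 305, meeting the 293 threshold. (j) would limit (i) — a current Category 4 Exemption Letter is held — but (k) sets (j) aside: (k) applies — a current Tier G Clearance is held. (l), which would lift (k), does not operate here — the reference index is 507, short of 646. So (d) is unavailable.
No exception displaces § 73.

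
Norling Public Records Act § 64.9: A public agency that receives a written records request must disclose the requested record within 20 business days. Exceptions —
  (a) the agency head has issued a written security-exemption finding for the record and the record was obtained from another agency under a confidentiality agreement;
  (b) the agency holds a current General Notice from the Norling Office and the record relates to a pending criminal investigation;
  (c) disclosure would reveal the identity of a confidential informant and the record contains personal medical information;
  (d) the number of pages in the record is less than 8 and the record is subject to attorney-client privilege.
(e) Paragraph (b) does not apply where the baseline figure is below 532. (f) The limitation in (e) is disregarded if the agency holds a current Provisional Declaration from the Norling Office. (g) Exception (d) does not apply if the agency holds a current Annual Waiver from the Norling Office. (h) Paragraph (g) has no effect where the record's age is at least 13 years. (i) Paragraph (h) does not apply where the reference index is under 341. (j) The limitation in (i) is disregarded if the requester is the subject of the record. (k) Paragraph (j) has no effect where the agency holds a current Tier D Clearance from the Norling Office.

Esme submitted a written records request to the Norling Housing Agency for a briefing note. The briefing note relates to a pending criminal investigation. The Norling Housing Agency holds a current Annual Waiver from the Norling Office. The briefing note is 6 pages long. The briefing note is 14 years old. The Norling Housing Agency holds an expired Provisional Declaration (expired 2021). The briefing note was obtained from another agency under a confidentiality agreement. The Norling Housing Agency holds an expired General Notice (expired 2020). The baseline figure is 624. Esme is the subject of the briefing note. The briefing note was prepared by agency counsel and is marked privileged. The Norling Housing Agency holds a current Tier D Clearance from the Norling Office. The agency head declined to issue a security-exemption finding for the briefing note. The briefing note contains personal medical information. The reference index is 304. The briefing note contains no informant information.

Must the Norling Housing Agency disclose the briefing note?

Exception (a) fails — the agency head declined to issue a security-exemption finding.
Exception (b) does not apply: no current General Notice is held.
Exception (c) fails — the briefing note contains no informant information.
Exception (d) is satisfied on its face — the number of pages in the record is 6, less than the 8 limit; the briefing note is privileged. Turning to paragraphs (g)–(k): (g) operates against (d): a current Annual Waiver is held. (h) would limit (g) — the record's age is 14 years, meeting the 13 years threshold — but (i) sets (h) aside: (i) operates — the reference index is 304, under the 341 limit. (j) is engaged (Esme is the subject of the briefing note), but is itself disapplied by (k): (k) operates against (j): a current Tier D Clearance is held. Exception (d) does not apply.
No exception is made out. the Norling Housing Agency falls within the general rule.

Yes — the Norling Housing Agency must disclose the briefing note.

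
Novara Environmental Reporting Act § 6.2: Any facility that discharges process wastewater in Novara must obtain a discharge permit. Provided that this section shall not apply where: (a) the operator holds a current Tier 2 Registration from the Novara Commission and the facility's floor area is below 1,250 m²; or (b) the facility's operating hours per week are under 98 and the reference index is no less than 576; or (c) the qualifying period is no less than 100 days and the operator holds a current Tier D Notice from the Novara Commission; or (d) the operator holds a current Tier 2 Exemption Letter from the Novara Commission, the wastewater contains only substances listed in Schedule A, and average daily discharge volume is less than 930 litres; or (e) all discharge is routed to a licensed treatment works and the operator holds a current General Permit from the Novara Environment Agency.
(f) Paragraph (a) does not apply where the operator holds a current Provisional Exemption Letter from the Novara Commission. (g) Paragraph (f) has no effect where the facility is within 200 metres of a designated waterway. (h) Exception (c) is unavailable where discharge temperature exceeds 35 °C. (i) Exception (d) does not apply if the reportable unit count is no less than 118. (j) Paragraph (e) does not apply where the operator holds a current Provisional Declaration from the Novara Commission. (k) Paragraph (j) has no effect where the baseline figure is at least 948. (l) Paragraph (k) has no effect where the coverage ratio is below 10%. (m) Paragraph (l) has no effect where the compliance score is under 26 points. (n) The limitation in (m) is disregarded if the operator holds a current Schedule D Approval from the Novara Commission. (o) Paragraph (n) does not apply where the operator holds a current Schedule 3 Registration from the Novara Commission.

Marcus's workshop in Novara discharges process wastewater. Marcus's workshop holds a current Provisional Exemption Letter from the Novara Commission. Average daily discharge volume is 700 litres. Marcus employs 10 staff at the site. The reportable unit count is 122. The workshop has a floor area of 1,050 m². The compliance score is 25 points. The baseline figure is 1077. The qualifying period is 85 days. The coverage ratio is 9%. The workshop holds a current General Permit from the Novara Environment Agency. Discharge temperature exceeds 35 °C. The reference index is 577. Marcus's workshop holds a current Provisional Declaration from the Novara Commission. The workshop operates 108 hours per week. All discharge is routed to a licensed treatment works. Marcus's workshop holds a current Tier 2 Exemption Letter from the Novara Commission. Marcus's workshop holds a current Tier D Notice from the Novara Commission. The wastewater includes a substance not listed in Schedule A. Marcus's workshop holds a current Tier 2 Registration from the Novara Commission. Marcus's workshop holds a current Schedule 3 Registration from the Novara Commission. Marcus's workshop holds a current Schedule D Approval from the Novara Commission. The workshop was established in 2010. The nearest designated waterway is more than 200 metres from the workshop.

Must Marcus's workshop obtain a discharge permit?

No — exception (e) applies; Marcus's workshop is not required to obtain a discharge permit.

Exception (a) is satisfied on its face — a current Tier 2 Registration is held; the facility's floor area is 1,050 m², below the 1,250 m² limit. Turning to paragraphs (f)–(g): (f) operates against (a): a current Provisional Exemption Letter is held. (g), which would lift (f), is not triggered — the workshop is more than 200 m from any designated waterway. Exception (a) does not apply.
Exception (b) fails — the facility's operating hours per week are 108, not under 98.
Exception (c) fails — the qualifying period is 85 days, short of 100 days.
Exception (d) requires that the wastewater contains only substances listed in Schedule A; but the wastewater includes a non-Schedule-A substance, so (d) is unavailable.
Exception (e): discharge is routed to a licensed treatment works; a current General Permit is held — every condition holds. Applying paragraphs (j)–(o): (j) is triggered (a current Provisional Declaration is held), but is displaced by (k): (k) operates against (j): the baseline figure is 1,077, meeting the 948 threshold. (l) applies (the coverage ratio is 9%, below the 10% limit), but is overridden by (m): (m) is triggered — the compliance score is 25 points, under the 26 points limit. (n) would limit (m) — a current Schedule D Approval is held — but (o) sets (n) aside: (o) operates — a current Schedule 3 Registration is held. Exception (e) stands.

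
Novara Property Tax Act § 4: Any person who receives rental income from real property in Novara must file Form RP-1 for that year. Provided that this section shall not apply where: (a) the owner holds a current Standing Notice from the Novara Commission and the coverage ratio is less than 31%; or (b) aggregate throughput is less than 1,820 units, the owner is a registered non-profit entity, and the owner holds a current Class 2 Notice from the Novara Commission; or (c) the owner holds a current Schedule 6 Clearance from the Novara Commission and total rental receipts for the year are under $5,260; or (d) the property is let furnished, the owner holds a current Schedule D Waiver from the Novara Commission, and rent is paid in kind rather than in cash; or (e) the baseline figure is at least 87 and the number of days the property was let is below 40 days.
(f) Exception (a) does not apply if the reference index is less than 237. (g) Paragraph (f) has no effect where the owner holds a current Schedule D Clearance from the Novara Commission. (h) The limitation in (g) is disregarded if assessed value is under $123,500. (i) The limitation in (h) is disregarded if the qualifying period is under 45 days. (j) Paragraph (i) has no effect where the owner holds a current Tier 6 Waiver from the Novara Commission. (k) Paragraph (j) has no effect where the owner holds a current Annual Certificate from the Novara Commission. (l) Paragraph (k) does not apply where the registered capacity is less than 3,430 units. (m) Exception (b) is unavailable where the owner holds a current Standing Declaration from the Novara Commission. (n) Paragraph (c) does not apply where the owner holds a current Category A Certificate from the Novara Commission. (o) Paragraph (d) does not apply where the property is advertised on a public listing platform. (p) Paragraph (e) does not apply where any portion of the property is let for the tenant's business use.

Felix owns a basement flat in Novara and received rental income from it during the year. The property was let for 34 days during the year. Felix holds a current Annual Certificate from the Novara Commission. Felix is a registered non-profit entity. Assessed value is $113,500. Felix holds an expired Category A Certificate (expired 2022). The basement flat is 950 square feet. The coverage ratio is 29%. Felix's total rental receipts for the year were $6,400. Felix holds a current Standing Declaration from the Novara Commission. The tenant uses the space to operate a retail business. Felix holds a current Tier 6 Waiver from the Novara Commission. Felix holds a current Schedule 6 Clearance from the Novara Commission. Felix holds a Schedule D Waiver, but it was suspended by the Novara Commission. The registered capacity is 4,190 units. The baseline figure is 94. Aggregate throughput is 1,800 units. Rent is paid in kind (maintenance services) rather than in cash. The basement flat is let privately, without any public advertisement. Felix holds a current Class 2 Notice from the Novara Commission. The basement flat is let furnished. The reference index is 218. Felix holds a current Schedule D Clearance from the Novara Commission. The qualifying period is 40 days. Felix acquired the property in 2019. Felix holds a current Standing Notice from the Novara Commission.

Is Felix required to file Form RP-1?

No — exception (a) applies; Felix is not required to file Form RP-1.

Exception (a) is satisfied on its face — a current Standing Notice is held; the coverage ratio is 29%, less than the 31% limit. Applying paragraphs (f)–(l): (f) applies (the reference index is 218, less than the 237 limit), but yields to (g): (g) operates against (f): a current Schedule D Clearance is held. (h) is triggered (assessed value is $113,500, under the $123,500 limit), but is overridden by (i): (i) operates against (h): the qualifying period is 40 days, under the 45 days limit. (j) would limit (i) — a current Tier 6 Waiver is held — but (k) sets (j) aside: (k) operates — a current Annual Certificate is held. (l), which would lift (k), does not operate here — the registered capacity is 4,190 units, not less than 3,430 units. (a) remains available.
Exception (b)'s conditions are all satisfied: aggregate throughput is 1,800 units, less than the 1,820 units limit; Felix is a registered non-profit; a current Class 2 Notice is held. However, paragraph (m) must be considered: (m) is engaged — a current Standing Declaration is held. So (b) is unavailable.
Exception (c) fails — total rental receipts for the year are $6,400, not under $5,260.
Exception (d) does not apply: the Schedule D Waiver is not current.
Exception (e) is satisfied on its face — the baseline figure is 94, meeting the 87 threshold; the number of days the property was let is 34 days, below the 40 days limit. However, paragraph (p) must be considered: (p) applies — the space is let for business use. (e) is therefore removed.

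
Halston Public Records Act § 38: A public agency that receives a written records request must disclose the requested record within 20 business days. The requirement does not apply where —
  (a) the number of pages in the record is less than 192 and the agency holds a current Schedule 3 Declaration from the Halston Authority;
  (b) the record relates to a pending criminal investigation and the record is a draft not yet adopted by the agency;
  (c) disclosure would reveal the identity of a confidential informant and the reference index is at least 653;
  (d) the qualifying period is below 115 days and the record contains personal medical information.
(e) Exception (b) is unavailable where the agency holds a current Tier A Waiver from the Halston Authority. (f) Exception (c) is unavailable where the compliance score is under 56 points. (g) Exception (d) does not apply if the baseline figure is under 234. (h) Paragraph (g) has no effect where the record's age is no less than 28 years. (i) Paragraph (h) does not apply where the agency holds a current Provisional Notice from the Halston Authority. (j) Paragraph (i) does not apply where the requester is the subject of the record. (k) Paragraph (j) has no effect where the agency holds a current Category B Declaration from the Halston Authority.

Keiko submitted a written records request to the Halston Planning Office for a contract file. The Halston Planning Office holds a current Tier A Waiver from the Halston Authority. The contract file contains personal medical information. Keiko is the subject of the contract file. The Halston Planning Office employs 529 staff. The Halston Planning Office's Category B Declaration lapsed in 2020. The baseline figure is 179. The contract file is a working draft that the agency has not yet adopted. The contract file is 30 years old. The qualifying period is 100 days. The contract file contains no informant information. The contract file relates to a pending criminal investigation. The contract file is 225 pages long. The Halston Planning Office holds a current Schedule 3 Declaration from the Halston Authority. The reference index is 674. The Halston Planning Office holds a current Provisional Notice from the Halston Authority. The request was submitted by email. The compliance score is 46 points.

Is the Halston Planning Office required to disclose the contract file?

No — exception (d) applies; the Halston Planning Office is not required to disclose the contract file.

Exception (a) requires that the number of pages in the record is less than 192; but the number of pages in the record is 225, not less than 192, so (a) is unavailable.
Exception (b): the contract file relates to a pending investigation; the contract file is an unadopted draft — every condition holds. But applying paragraph (e): (e) operates against (b): a current Tier A Waiver is held. Exception (b) does not apply.
Exception (c) requires that disclosure would reveal the identity of a confidential informant; but the contract file contains no informant information, so (c) is unavailable.
Exception (d): the qualifying period is 100 days, below the 115 days limit; the contract file contains personal medical information — every condition holds. Applying paragraphs (g)–(k): (g) would limit (d) — the baseline figure is 179, under the 234 limit — but (h) sets (g) aside: (h) is engaged — the record's age is 30 years, meeting the 28 years threshold. (i) is engaged (a current Provisional Notice is held), but yields to (j): (j) operates — Keiko is the subject of the contract file. (k) is inapplicable (there is no Category B Declaration in force), so (j) stands. So (d) applies.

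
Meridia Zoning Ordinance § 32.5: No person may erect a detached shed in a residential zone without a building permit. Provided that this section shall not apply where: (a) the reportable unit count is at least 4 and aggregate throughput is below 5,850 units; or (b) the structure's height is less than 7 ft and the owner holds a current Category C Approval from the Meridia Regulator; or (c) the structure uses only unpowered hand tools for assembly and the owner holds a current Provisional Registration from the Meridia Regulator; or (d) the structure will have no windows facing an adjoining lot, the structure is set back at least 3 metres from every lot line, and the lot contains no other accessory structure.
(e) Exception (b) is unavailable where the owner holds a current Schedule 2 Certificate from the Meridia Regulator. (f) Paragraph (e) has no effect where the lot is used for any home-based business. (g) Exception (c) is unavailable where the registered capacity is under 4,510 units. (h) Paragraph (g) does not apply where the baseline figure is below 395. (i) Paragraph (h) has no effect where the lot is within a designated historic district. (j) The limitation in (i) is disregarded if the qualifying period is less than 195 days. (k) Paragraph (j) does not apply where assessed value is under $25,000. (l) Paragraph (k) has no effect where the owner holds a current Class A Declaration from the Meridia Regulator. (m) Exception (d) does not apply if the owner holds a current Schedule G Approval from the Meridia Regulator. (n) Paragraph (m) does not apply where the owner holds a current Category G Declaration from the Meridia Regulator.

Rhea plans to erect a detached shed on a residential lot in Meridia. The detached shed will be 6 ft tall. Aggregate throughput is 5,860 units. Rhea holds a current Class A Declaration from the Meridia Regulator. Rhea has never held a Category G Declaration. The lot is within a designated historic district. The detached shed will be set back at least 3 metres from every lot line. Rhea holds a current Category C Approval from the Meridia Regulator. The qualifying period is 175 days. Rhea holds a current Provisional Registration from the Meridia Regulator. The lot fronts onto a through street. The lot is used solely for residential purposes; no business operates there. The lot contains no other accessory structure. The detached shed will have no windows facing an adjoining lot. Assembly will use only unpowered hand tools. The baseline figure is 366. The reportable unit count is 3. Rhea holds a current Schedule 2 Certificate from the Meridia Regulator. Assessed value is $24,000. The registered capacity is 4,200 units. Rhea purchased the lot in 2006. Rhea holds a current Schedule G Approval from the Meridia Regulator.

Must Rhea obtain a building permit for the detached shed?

No — exception (c) applies; Rhea does not need a building permit.

Exception (a) fails — the reportable unit count is 3, short of 4.
Exception (b): the structure's height is 6 ft, less than the 7 ft limit; a current Category C Approval is held — every condition holds. But: (e) applies — a current Schedule 2 Certificate is held. (f) is not engaged (the lot is solely residential), so (e) stands. Exception (b) does not apply.
Exception (c)'s conditions are all satisfied: assembly uses only hand tools; a current Provisional Registration is held. Under paragraphs (g)–(l): (g) would limit (c) — the registered capacity is 4,200 units, under the 4,510 units limit — but (h) sets (g) aside: (h) is engaged — the baseline figure is 366, below the 395 limit. (i) would limit (h) — the lot is in a historic district — but (j) sets (i) aside: (j) operates against (i): the qualifying period is 175 days, less than the 195 days limit. (k) is triggered (assessed value is $24,000, under the $25,000 limit), but is set aside by (l): (l) operates — a current Class A Declaration is held. Exception (c) stands.
Exception (d): no windows face an adjoining lot; the setback is at least 3 m on every side; the lot has no other accessory structure — every condition holds. Turning to paragraphs (m)–(n): (m) operates against (d): a current Schedule G Approval is held. (n) does not operate here (the Category G Declaration is not current), so (m) stands. So (d) is unavailable.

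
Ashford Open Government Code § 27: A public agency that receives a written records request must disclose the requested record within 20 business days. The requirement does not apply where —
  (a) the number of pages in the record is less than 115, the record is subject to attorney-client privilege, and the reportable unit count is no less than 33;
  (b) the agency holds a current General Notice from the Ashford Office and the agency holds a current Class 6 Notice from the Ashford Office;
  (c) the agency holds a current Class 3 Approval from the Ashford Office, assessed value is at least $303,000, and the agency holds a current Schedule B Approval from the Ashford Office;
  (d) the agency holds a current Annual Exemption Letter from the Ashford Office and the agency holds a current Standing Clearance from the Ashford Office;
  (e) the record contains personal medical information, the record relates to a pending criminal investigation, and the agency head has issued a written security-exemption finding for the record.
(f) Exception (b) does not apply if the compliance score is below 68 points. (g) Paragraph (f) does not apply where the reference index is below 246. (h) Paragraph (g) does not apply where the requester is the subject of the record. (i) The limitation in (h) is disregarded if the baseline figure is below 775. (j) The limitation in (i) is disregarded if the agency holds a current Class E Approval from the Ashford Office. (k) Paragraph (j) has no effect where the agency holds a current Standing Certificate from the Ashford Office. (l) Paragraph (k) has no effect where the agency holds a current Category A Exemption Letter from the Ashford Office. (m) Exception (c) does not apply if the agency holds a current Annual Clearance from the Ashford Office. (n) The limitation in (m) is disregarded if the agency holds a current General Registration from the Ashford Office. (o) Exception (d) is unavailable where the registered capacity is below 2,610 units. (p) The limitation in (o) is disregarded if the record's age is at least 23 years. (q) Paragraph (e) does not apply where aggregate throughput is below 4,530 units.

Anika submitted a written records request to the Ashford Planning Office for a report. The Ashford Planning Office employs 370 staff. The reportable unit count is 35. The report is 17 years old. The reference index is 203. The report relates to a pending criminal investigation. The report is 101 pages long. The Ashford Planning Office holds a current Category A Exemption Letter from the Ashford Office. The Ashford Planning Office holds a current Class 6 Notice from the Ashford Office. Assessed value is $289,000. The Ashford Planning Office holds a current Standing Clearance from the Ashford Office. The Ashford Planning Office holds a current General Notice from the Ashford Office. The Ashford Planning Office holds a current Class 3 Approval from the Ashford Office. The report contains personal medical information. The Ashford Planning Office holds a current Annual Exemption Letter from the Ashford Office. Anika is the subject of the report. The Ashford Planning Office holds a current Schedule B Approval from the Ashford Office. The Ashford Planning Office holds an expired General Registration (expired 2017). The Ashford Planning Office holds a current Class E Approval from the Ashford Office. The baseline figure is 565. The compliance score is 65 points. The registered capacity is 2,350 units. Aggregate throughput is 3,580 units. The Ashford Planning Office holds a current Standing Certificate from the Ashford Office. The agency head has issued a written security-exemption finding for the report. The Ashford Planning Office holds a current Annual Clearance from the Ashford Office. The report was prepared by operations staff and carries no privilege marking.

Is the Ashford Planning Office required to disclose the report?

Yes — the Ashford Planning Office must disclose the report.

Exception (a) does not apply: the report carries no privilege marking.
Exception (b)'s conditions are all satisfied: a current General Notice is held; a current Class 6 Notice is held. But applying paragraphs (f)–(l): (f) operates against (b): the compliance score is 65 points, below the 68 points limit. (g) would limit (f) — the reference index is 203, below the 246 limit — but (h) sets (g) aside: (h) operates against (g): Anika is the subject of the report. (i) operates (the baseline figure is 565, below the 775 limit), but yields to (j): (j) operates against (i): a current Class E Approval is held. (k) is triggered (a current Standing Certificate is held), but is set aside by (l): (l) operates against (k): a current Category A Exemption Letter is held. So (b) is unavailable.
Exception (c) requires that assessed value is at least $303,000; but assessed value is $289,000, short of $303,000, so (c) is unavailable.
Exception (d)'s conditions are all satisfied: a current Annual Exemption Letter is held; a current Standing Clearance is held. Turning to paragraphs (o)–(p): (o) is triggered — the registered capacity is 2,350 units, below the 2,610 units limit. (p), which would lift (o), is not triggered — the record's age is 17 years, short of 23 years. So (d) is unavailable.
All of (e)'s requirements are met (the report contains personal medical information; the report relates to a pending investigation; a written security-exemption finding has been issued). Turning to paragraph (q): (q) is engaged — aggregate throughput is 3,580 units, below the 4,530 units limit. (e) is therefore removed.
No exception displaces § 27.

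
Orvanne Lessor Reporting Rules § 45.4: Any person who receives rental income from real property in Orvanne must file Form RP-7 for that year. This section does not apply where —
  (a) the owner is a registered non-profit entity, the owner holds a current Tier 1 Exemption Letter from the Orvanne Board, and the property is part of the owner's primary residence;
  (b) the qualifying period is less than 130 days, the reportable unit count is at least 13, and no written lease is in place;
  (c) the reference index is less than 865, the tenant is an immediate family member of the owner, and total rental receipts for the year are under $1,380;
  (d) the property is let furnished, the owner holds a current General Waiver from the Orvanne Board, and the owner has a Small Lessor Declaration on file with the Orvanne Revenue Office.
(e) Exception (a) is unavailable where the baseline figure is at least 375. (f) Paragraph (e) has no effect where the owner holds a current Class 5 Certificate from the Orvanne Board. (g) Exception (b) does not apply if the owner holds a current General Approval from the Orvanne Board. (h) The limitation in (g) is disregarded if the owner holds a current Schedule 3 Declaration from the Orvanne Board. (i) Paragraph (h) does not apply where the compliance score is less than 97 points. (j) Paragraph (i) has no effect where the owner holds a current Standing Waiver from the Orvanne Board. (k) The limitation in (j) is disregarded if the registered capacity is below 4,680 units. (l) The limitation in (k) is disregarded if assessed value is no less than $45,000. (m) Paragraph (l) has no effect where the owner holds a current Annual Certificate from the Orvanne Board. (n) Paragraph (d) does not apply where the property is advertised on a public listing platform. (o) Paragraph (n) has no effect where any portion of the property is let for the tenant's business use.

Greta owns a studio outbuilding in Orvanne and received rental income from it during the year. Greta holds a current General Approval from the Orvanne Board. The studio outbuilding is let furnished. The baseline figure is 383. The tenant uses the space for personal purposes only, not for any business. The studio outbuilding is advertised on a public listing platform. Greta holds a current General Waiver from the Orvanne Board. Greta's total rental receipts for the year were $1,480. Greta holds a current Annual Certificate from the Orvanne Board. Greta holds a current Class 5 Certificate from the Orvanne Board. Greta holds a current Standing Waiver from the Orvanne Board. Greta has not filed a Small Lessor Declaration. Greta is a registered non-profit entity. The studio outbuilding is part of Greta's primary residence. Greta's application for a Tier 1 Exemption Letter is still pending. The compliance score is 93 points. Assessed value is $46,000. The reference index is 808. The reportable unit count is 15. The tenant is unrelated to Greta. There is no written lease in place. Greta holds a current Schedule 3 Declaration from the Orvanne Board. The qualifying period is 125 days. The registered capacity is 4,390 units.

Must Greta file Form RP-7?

Exception (a) does not apply: the Tier 1 Exemption Letter is not current.
Exception (b) is satisfied on its face — the qualifying period is 125 days, less than the 130 days limit; the reportable unit count is 15, meeting the 13 threshold; there is no written lease. Turning to paragraphs (g)–(m): (g) operates — a current General Approval is held. (h) would limit (g) — a current Schedule 3 Declaration is held — but (i) sets (h) aside: (i) applies — the compliance score is 93 points, less than the 97 points limit. (j) applies (a current Standing Waiver is held), but is set aside by (k): (k) operates against (j): the registered capacity is 4,390 units, below the 4,680 units limit. (l) would limit (k) — assessed value is $46,000, meeting the $45,000 threshold — but (m) sets (l) aside: (m) operates against (l): a current Annual Certificate is held. Exception (b) does not apply.
Exception (c) requires that the tenant is an immediate family member of the owner; but the tenant is unrelated to the owner, so (c) is unavailable.
Exception (d) requires that the owner has a Small Lessor Declaration on file with the Orvanne Revenue Office; but no Small Lessor Declaration is on file, so (d) is unavailable.
No exception displaces § 45.4.

Yes — Greta must file Form RP-7.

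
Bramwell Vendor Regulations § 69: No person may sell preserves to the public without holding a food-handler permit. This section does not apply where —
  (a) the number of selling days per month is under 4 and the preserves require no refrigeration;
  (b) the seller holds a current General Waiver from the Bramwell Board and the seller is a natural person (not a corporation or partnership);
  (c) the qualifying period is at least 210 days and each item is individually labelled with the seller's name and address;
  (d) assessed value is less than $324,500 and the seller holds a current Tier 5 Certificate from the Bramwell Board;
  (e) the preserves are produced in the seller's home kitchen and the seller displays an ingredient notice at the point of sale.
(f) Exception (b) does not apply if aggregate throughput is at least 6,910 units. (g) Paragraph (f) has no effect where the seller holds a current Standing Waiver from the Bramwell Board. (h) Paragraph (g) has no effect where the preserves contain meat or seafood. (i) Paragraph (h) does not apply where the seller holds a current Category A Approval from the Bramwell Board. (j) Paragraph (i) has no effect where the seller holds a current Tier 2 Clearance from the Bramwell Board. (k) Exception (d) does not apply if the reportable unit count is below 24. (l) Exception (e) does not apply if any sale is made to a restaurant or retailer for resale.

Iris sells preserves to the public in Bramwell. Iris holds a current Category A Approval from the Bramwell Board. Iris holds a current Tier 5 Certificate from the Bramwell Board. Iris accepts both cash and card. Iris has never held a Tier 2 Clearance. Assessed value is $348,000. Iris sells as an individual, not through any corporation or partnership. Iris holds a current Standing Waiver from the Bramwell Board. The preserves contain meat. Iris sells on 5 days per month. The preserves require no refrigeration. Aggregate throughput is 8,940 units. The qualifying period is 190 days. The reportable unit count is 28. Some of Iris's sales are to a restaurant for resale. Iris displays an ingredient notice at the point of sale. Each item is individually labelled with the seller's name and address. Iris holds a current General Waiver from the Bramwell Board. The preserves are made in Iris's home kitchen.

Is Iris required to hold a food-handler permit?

Exception (a) fails — the number of selling days per month is 5, not under 4.
Exception (b) is satisfied on its face — a current General Waiver is held; the seller is a natural person. Under paragraphs (f)–(j): (f) is triggered (aggregate throughput is 8,940 units, meeting the 6,910 units threshold), but is itself disapplied by (g): (g) operates against (f): a current Standing Waiver is held. (h) is engaged (the preserves contain meat), but yields to (i): (i) is engaged — a current Category A Approval is held. (j) is not triggered (there is no Tier 2 Clearance in force), so (i) stands. So (b) applies.
Exception (c) fails — the qualifying period is 190 days, short of 210 days.
Exception (d) does not apply: assessed value is $348,000, not less than $324,500.
Exception (e)'s conditions are all satisfied: the preserves are home-kitchen produced; an ingredient notice is displayed. But applying paragraph (l): (l) operates against (e): some sales are to a restaurant for resale. Exception (e) does not apply.

No — exception (b) applies; Iris is not required to hold a food-handler permit.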